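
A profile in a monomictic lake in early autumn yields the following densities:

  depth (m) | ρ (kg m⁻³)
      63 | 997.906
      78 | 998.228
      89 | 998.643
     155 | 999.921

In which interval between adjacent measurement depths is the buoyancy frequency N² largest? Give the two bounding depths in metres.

78–89 m

Compute the density gradient over each adjacent pair:
  63–78 m: Δρ/Δz = 0.322/15 = 0.021 kg m⁻⁴
  78–89 m: Δρ/Δz = 0.415/11 = 0.038 kg m⁻⁴
  89–155 m: Δρ/Δz = 1.278/66 = 0.019 kg m⁻⁴
The largest gradient is in the 78–89 m interval — the pycnocline.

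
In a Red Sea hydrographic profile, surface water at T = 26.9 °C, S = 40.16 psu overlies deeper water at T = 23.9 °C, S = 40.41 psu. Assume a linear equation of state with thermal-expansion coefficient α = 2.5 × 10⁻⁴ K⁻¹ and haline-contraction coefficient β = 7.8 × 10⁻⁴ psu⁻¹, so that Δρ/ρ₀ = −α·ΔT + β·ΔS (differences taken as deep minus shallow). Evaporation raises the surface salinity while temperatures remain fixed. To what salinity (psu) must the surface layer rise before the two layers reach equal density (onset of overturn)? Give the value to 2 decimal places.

41.37 psu

Neutral buoyancy requires −α(T_deep − T_surf) + β(S_deep − S_surf′) = 0.
S_surf′ = S_deep − (α/β)·ΔT = 40.41 − (2.5 × 10⁻⁴/7.8 × 10⁻⁴)·(-3.0) = 41.3715 psu.
Increase required: 41.3715 − 40.16 = 1.2115 psu.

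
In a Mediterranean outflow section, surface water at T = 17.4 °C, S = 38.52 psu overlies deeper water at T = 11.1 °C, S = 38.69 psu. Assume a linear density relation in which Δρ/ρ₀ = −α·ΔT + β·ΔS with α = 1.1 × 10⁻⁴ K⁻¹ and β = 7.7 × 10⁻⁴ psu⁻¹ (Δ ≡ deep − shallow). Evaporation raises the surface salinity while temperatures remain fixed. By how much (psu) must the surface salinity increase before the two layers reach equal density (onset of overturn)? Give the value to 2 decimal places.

1.07 psu

Neutral buoyancy requires −α(T_deep − T_surf) + β(S_deep − S_surf′) = 0.
S_surf′ = S_deep − (α/β)·ΔT = 38.69 − (1.1 × 10⁻⁴/7.7 × 10⁻⁴)·(-6.3) = 39.5900 psu.
Increase required: 39.5900 − 38.52 = 1.0700 psu.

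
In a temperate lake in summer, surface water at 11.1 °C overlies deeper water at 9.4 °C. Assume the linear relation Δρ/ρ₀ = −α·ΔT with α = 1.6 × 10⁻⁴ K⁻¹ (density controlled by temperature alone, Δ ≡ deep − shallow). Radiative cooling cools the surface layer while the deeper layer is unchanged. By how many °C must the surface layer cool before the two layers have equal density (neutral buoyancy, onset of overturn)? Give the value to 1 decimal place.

With temperature the only control, equal density requires T_surf′ = T_deep.
T_surf′ = 9.4 °C.
Cooling required: 11.1 − 9.4 = 1.7 °C.

1.7 °C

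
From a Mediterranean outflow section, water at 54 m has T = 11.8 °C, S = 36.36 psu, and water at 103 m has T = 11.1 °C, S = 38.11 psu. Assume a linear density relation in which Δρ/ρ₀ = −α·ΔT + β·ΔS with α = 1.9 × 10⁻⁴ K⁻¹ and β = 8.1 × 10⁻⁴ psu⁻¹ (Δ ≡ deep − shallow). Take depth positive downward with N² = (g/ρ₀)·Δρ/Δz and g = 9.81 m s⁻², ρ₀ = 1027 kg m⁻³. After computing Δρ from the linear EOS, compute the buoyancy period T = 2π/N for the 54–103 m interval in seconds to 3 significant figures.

ΔT = -0.7 K, ΔS = +1.75 psu (deep − shallow).
Δρ/ρ₀ = −αΔT + βΔS = 1.33 × 10⁻⁴ + 1.4175 × 10⁻³ = 1.5505 × 10⁻³, so Δρ ≈ 1.592 kg m⁻³.
N² = (g/ρ₀)·Δρ/Δz = g·(Δρ/ρ₀)/Δz = 9.81 × 1.5505 × 10⁻³ / 49 = 3.1042 × 10⁻⁴ s⁻².
N = √(3.1042 × 10⁻⁴) = 0.017619 rad s⁻¹ → T = 2π/N = 356.61 s ≈ 357 s.

357 s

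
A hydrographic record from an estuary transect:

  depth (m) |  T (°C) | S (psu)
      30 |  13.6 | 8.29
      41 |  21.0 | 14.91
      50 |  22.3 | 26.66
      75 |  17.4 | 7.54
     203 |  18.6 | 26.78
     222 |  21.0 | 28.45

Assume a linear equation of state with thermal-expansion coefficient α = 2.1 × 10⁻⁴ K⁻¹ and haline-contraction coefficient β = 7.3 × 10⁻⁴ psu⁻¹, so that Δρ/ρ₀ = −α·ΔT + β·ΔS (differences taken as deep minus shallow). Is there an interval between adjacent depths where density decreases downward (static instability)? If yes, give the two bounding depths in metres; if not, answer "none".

50–75 m

Evaluate Δρ/ρ₀ = −αΔT + βΔS across each adjacent pair:
  30–41 m: −αΔT+βΔS = −(2.1 × 10⁻⁴)(+7.4)+(7.3 × 10⁻⁴)(+6.62) = 3.3 × 10⁻³ → stable
  41–50 m: −αΔT+βΔS = −(2.1 × 10⁻⁴)(+1.3)+(7.3 × 10⁻⁴)(+11.75) = 8.3 × 10⁻³ → stable
  50–75 m: −αΔT+βΔS = −(2.1 × 10⁻⁴)(-4.9)+(7.3 × 10⁻⁴)(-19.12) = -0.013 → UNSTABLE
  75–203 m: −αΔT+βΔS = −(2.1 × 10⁻⁴)(+1.2)+(7.3 × 10⁻⁴)(+19.24) = 0.014 → stable
  203–222 m: −αΔT+βΔS = −(2.1 × 10⁻⁴)(+2.4)+(7.3 × 10⁻⁴)(+1.67) = 7.2 × 10⁻⁴ → stable
The 50–75 m interval has Δρ < 0: lighter water underlies denser water.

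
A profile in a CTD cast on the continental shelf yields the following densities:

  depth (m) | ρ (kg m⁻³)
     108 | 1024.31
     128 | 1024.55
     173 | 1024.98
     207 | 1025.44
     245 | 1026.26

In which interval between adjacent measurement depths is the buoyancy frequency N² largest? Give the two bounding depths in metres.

207–245 m

Compute the density gradient over each adjacent pair:
  108–128 m: Δρ/Δz = 0.24/20 = 0.012 kg m⁻⁴
  128–173 m: Δρ/Δz = 0.43/45 = 9.6 × 10⁻³ kg m⁻⁴
  173–207 m: Δρ/Δz = 0.46/34 = 0.014 kg m⁻⁴
  207–245 m: Δρ/Δz = 0.82/38 = 0.022 kg m⁻⁴
The largest gradient is in the 207–245 m interval — the pycnocline.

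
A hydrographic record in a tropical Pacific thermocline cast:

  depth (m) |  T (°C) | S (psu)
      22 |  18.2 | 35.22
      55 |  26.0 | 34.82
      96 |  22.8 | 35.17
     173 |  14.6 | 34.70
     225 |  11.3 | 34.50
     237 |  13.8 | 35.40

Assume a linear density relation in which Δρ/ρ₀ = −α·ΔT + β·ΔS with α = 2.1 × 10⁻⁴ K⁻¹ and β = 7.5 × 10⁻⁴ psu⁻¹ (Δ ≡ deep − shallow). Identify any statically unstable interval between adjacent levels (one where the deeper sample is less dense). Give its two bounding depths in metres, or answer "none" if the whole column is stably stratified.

22–55 m

Evaluate Δρ/ρ₀ = −αΔT + βΔS across each adjacent pair:
  22–55 m: −αΔT+βΔS = −(2.1 × 10⁻⁴)(+7.8)+(7.5 × 10⁻⁴)(-0.40) = -1.9 × 10⁻³ → UNSTABLE
  55–96 m: −αΔT+βΔS = −(2.1 × 10⁻⁴)(-3.2)+(7.5 × 10⁻⁴)(+0.35) = 9.3 × 10⁻⁴ → stable
  96–173 m: −αΔT+βΔS = −(2.1 × 10⁻⁴)(-8.2)+(7.5 × 10⁻⁴)(-0.47) = 1.4 × 10⁻³ → stable
  173–225 m: −αΔT+βΔS = −(2.1 × 10⁻⁴)(-3.3)+(7.5 × 10⁻⁴)(-0.20) = 5.4 × 10⁻⁴ → stable
  225–237 m: −αΔT+βΔS = −(2.1 × 10⁻⁴)(+2.5)+(7.5 × 10⁻⁴)(+0.90) = 1.5 × 10⁻⁴ → stable
The 22–55 m interval has Δρ < 0: lighter water underlies denser water.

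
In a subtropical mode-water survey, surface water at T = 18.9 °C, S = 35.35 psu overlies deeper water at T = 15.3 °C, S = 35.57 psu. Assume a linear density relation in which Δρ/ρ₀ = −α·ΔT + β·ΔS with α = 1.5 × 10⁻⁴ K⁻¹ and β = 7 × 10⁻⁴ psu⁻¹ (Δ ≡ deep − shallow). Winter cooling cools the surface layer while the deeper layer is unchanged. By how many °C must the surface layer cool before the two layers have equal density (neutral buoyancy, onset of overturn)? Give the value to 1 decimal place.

4.6 °C

Neutral buoyancy requires Δρ = 0, i.e. −α(T_deep − T_surf′) + β(S_deep − S_surf) = 0.
T_surf′ = T_deep − (β/α)·ΔS = 15.3 − (7 × 10⁻⁴/1.5 × 10⁻⁴)·(+0.22) = 14.273 °C.
Cooling required: 18.9 − (14.273) = 4.627 °C.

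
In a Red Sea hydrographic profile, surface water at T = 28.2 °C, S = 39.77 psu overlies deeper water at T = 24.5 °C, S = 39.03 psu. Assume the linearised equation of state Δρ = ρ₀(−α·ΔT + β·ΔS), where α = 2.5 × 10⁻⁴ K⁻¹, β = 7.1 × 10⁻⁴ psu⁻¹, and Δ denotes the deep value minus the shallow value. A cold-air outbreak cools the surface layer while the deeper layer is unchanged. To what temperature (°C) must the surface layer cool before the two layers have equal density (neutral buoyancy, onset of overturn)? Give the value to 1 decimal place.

26.6 °C

Neutral buoyancy requires Δρ = 0, i.e. −α(T_deep − T_surf′) + β(S_deep − S_surf) = 0.
T_surf′ = T_deep − (β/α)·ΔS = 24.5 − (7.1 × 10⁻⁴/2.5 × 10⁻⁴)·(-0.74) = 26.602 °C.
Cooling required: 28.2 − (26.602) = 1.598 °C.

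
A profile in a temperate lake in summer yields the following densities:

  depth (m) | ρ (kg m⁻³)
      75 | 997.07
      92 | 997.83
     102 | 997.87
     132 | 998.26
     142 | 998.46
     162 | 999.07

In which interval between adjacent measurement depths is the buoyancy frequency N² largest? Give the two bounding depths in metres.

Compute the density gradient over each adjacent pair:
  75–92 m: Δρ/Δz = 0.76/17 = 0.045 kg m⁻⁴
  92–102 m: Δρ/Δz = 0.04/10 = 4.0 × 10⁻³ kg m⁻⁴
  102–132 m: Δρ/Δz = 0.39/30 = 0.013 kg m⁻⁴
  132–142 m: Δρ/Δz = 0.20/10 = 0.020 kg m⁻⁴
  142–162 m: Δρ/Δz = 0.61/20 = 0.030 kg m⁻⁴
The largest gradient is in the 75–92 m interval — the pycnocline.

75–92 m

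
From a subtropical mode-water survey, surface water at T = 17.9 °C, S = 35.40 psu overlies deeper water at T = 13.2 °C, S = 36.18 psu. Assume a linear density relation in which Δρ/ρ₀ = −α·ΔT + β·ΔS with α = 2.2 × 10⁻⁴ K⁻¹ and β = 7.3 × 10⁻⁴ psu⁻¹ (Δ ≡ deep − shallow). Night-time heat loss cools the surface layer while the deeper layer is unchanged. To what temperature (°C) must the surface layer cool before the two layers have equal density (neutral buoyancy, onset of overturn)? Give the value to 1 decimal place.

Neutral buoyancy requires Δρ = 0, i.e. −α(T_deep − T_surf′) + β(S_deep − S_surf) = 0.
T_surf′ = T_deep − (β/α)·ΔS = 13.2 − (7.3 × 10⁻⁴/2.2 × 10⁻⁴)·(+0.78) = 10.612 °C.
Cooling required: 17.9 − (10.612) = 7.288 °C.

10.6 °C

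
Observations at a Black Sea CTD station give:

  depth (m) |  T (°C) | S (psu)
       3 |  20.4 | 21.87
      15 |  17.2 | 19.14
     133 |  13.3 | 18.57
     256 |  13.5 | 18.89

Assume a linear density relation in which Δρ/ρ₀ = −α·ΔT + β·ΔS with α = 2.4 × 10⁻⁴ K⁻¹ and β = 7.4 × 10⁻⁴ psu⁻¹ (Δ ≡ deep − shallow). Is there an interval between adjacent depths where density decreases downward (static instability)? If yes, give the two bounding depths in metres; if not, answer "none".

Evaluate Δρ/ρ₀ = −αΔT + βΔS across each adjacent pair:
  3–15 m: −αΔT+βΔS = −(2.4 × 10⁻⁴)(-3.2)+(7.4 × 10⁻⁴)(-2.73) = -1.3 × 10⁻³ → UNSTABLE
  15–133 m: −αΔT+βΔS = −(2.4 × 10⁻⁴)(-3.9)+(7.4 × 10⁻⁴)(-0.57) = 5.1 × 10⁻⁴ → stable
  133–256 m: −αΔT+βΔS = −(2.4 × 10⁻⁴)(+0.2)+(7.4 × 10⁻⁴)(+0.32) = 1.9 × 10⁻⁴ → stable
The 3–15 m interval has Δρ < 0: lighter water underlies denser water.

3–15 m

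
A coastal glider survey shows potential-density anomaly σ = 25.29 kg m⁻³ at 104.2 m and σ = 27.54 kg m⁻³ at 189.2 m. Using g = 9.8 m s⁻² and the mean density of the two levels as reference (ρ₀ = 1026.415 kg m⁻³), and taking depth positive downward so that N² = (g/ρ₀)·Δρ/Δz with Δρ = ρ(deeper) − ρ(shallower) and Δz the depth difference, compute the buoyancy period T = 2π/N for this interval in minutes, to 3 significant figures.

6.59 min

Δρ = 1027.54 − 1025.29 = 2.25 kg m⁻³ over Δz = 189.2 − 104.2 = 85 m.
N² = (9.8/1026.415) × (2.25/85) = 2.5274 × 10⁻⁴ s⁻².
N = √(2.5274 × 10⁻⁴) = 0.015898 rad s⁻¹, so T = 2π/N = 395.22 s = 6.5870 min ≈ 6.59 min.
N² > 0, so the interval is statically stable.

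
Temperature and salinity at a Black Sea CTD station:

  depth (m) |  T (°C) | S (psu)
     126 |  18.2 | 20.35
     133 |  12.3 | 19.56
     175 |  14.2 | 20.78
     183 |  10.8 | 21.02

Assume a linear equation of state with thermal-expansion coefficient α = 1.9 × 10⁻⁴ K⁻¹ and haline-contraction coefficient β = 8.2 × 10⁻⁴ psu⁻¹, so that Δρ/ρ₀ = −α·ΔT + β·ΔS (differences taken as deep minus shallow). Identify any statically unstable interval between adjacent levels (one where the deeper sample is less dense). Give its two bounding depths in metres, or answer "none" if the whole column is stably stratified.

Evaluate Δρ/ρ₀ = −αΔT + βΔS across each adjacent pair:
  126–133 m: −αΔT+βΔS = −(1.9 × 10⁻⁴)(-5.9)+(8.2 × 10⁻⁴)(-0.79) = 4.7 × 10⁻⁴ → stable
  133–175 m: −αΔT+βΔS = −(1.9 × 10⁻⁴)(+1.9)+(8.2 × 10⁻⁴)(+1.22) = 6.4 × 10⁻⁴ → stable
  175–183 m: −αΔT+βΔS = −(1.9 × 10⁻⁴)(-3.4)+(8.2 × 10⁻⁴)(+0.24) = 8.4 × 10⁻⁴ → stable
Every interval has Δρ > 0: the column is stably stratified throughout.

none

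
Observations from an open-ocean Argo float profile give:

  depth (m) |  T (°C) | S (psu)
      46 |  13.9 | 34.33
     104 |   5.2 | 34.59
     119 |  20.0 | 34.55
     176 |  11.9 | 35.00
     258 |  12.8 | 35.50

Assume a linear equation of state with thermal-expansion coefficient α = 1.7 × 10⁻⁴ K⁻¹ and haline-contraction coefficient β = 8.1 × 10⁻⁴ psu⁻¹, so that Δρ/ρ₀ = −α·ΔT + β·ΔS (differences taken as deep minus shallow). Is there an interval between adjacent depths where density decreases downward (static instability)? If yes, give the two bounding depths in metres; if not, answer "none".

Evaluate Δρ/ρ₀ = −αΔT + βΔS across each adjacent pair:
  46–104 m: −αΔT+βΔS = −(1.7 × 10⁻⁴)(-8.7)+(8.1 × 10⁻⁴)(+0.26) = 1.7 × 10⁻³ → stable
  104–119 m: −αΔT+βΔS = −(1.7 × 10⁻⁴)(+14.8)+(8.1 × 10⁻⁴)(-0.04) = -2.5 × 10⁻³ → UNSTABLE
  119–176 m: −αΔT+βΔS = −(1.7 × 10⁻⁴)(-8.1)+(8.1 × 10⁻⁴)(+0.45) = 1.7 × 10⁻³ → stable
  176–258 m: −αΔT+βΔS = −(1.7 × 10⁻⁴)(+0.9)+(8.1 × 10⁻⁴)(+0.50) = 2.5 × 10⁻⁴ → stable
The 104–119 m interval has Δρ < 0: lighter water underlies denser water.

104–119 m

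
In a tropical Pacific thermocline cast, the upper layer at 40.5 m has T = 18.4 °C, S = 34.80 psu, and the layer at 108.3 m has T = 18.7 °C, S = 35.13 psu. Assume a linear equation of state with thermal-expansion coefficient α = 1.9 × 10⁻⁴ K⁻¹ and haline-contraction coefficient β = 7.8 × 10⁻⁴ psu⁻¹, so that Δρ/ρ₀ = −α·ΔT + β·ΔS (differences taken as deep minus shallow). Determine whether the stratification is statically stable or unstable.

stable

ΔT = 18.7 − 18.4 = +0.3 K and ΔS = 35.13 − 34.80 = +0.33 psu (deep − shallow).
−αΔT = -5.70 × 10⁻⁵; βΔS = 2.574 × 10⁻⁴; sum Δρ/ρ₀ = 2.004 × 10⁻⁴.
Δρ/ρ₀ > 0, so Δρ > 0: deeper water is denser → statically stable.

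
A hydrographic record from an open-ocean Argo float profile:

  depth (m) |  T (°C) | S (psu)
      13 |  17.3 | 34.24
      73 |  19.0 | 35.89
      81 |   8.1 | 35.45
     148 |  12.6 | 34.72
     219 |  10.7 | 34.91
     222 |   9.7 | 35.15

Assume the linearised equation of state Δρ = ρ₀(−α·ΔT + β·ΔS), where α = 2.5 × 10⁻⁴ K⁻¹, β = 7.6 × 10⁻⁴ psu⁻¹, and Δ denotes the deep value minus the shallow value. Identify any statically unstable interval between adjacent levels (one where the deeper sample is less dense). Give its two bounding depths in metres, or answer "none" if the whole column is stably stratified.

81–148 m

Evaluate Δρ/ρ₀ = −αΔT + βΔS across each adjacent pair:
  13–73 m: −αΔT+βΔS = −(2.5 × 10⁻⁴)(+1.7)+(7.6 × 10⁻⁴)(+1.65) = 8.3 × 10⁻⁴ → stable
  73–81 m: −αΔT+βΔS = −(2.5 × 10⁻⁴)(-10.9)+(7.6 × 10⁻⁴)(-0.44) = 2.4 × 10⁻³ → stable
  81–148 m: −αΔT+βΔS = −(2.5 × 10⁻⁴)(+4.5)+(7.6 × 10⁻⁴)(-0.73) = -1.7 × 10⁻³ → UNSTABLE
  148–219 m: −αΔT+βΔS = −(2.5 × 10⁻⁴)(-1.9)+(7.6 × 10⁻⁴)(+0.19) = 6.2 × 10⁻⁴ → stable
  219–222 m: −αΔT+βΔS = −(2.5 × 10⁻⁴)(-1.0)+(7.6 × 10⁻⁴)(+0.24) = 4.3 × 10⁻⁴ → stable
The 81–148 m interval has Δρ < 0: lighter water underlies denser water.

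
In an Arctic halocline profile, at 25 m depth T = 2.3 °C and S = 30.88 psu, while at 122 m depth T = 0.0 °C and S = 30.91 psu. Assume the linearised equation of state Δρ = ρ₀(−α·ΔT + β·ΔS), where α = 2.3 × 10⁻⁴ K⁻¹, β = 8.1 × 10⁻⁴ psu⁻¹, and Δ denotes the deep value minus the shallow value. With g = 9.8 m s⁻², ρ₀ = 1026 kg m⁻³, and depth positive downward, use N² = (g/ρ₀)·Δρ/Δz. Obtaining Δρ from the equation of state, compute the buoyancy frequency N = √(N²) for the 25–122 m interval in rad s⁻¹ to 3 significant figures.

7.48 × 10⁻³ rad s⁻¹

ΔT = -2.3 K, ΔS = +0.03 psu (deep − shallow).
Δρ/ρ₀ = −αΔT + βΔS = 5.29 × 10⁻⁴ + 2.43 × 10⁻⁵ = 5.533 × 10⁻⁴, so Δρ ≈ 0.5677 kg m⁻³.
N² = (g/ρ₀)·Δρ/Δz = g·(Δρ/ρ₀)/Δz = 9.8 × 5.533 × 10⁻⁴ / 97 = 5.5900 × 10⁻⁵ s⁻².
N = √(5.5900 × 10⁻⁵) = 7.4766 × 10⁻³ rad s⁻¹ ≈ 7.48 × 10⁻³ rad s⁻¹.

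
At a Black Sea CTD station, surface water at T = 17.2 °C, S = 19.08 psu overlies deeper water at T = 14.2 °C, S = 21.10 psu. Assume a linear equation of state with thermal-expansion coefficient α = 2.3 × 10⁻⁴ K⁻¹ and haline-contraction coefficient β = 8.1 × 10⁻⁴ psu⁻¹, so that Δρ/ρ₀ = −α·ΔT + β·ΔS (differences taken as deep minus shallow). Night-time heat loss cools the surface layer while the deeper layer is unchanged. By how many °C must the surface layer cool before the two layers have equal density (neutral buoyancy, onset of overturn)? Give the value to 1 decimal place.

10.1 °C

Neutral buoyancy requires Δρ = 0, i.e. −α(T_deep − T_surf′) + β(S_deep − S_surf) = 0.
T_surf′ = T_deep − (β/α)·ΔS = 14.2 − (8.1 × 10⁻⁴/2.3 × 10⁻⁴)·(+2.02) = 7.086 °C.
Cooling required: 17.2 − (7.086) = 10.114 °C.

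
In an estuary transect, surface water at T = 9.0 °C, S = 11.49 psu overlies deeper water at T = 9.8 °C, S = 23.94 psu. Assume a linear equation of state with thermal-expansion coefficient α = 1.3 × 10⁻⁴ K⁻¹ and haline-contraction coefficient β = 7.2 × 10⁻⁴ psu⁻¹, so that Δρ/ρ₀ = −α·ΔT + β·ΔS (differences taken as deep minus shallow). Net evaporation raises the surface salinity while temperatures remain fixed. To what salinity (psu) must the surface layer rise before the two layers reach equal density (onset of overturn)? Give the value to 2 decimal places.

23.80 psu

Neutral buoyancy requires −α(T_deep − T_surf) + β(S_deep − S_surf′) = 0.
S_surf′ = S_deep − (α/β)·ΔT = 23.94 − (1.3 × 10⁻⁴/7.2 × 10⁻⁴)·(+0.8) = 23.7956 psu.
Increase required: 23.7956 − 11.49 = 12.3056 psu.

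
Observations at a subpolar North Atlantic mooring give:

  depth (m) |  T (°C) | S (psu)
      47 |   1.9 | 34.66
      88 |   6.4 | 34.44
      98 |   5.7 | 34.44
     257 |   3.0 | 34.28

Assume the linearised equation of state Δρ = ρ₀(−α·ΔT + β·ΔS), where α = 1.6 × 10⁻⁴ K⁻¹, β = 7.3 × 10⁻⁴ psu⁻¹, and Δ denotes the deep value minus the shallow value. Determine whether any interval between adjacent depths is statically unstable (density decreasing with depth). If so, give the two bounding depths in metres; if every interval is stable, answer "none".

Evaluate Δρ/ρ₀ = −αΔT + βΔS across each adjacent pair:
  47–88 m: −αΔT+βΔS = −(1.6 × 10⁻⁴)(+4.5)+(7.3 × 10⁻⁴)(-0.22) = -8.8 × 10⁻⁴ → UNSTABLE
  88–98 m: −αΔT+βΔS = −(1.6 × 10⁻⁴)(-0.7)+(7.3 × 10⁻⁴)(+0.00) = 1.1 × 10⁻⁴ → stable
  98–257 m: −αΔT+βΔS = −(1.6 × 10⁻⁴)(-2.7)+(7.3 × 10⁻⁴)(-0.16) = 3.2 × 10⁻⁴ → stable
The 47–88 m interval has Δρ < 0: lighter water underlies denser water.

47–88 m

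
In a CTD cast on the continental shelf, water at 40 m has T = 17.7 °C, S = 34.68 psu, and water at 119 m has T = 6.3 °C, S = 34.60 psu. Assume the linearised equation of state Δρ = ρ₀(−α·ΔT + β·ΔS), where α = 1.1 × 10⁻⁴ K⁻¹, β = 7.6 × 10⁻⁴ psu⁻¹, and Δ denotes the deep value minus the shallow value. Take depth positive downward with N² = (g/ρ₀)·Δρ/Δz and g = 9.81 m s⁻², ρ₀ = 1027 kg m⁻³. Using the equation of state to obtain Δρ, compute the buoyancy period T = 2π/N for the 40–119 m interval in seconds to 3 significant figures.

516 s

ΔT = -11.4 K, ΔS = -0.08 psu (deep − shallow).
Δρ/ρ₀ = −αΔT + βΔS = 1.254 × 10⁻³ − 6.08 × 10⁻⁵ = 1.1932 × 10⁻³, so Δρ ≈ 1.225 kg m⁻³.
N² = (g/ρ₀)·Δρ/Δz = g·(Δρ/ρ₀)/Δz = 9.81 × 1.1932 × 10⁻³ / 79 = 1.4817 × 10⁻⁴ s⁻².
N = √(1.4817 × 10⁻⁴) = 0.012173 rad s⁻¹ → T = 2π/N = 516.16 s ≈ 516 s.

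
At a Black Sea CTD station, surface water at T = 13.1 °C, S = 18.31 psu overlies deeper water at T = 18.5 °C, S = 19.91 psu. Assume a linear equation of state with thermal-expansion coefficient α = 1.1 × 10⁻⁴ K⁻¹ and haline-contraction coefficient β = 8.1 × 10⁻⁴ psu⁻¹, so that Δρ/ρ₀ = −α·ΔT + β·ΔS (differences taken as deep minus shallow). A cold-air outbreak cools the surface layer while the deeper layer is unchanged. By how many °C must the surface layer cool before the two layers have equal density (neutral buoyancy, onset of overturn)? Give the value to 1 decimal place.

6.4 °C

Neutral buoyancy requires Δρ = 0, i.e. −α(T_deep − T_surf′) + β(S_deep − S_surf) = 0.
T_surf′ = T_deep − (β/α)·ΔS = 18.5 − (8.1 × 10⁻⁴/1.1 × 10⁻⁴)·(+1.60) = 6.718 °C.
Cooling required: 13.1 − (6.718) = 6.382 °C.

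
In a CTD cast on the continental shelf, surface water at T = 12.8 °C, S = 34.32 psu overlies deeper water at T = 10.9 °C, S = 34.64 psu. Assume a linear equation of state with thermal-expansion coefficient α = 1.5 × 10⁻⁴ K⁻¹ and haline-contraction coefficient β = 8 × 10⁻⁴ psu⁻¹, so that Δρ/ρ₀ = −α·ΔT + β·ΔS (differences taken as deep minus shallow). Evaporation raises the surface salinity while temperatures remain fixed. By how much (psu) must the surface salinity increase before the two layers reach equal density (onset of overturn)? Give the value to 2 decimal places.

0.68 psu

Neutral buoyancy requires −α(T_deep − T_surf) + β(S_deep − S_surf′) = 0.
S_surf′ = S_deep − (α/β)·ΔT = 34.64 − (1.5 × 10⁻⁴/8 × 10⁻⁴)·(-1.9) = 34.9963 psu.
Increase required: 34.9963 − 34.32 = 0.6763 psu.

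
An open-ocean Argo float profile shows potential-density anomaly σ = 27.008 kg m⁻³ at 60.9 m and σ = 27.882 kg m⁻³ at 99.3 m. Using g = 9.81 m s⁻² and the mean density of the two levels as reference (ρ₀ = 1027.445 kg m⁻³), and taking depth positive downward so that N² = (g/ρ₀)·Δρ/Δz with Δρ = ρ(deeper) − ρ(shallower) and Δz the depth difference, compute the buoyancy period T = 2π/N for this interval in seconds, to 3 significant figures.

Δρ = 1027.882 − 1027.008 = 0.874 kg m⁻³ over Δz = 99.3 − 60.9 = 38.4 m.
N² = (9.81/1027.445) × (0.874/38.4) = 2.1732 × 10⁻⁴ s⁻².
N = √(2.1732 × 10⁻⁴) = 0.014742 rad s⁻¹, so T = 2π/N = 426.21 s ≈ 426 s.

426 s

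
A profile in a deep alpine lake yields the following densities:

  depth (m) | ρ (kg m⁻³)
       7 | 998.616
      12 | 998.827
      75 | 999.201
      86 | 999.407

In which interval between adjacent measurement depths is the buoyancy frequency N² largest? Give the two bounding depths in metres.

7–12 m

Compute the density gradient over each adjacent pair:
  7–12 m: Δρ/Δz = 0.211/5 = 0.042 kg m⁻⁴
  12–75 m: Δρ/Δz = 0.374/63 = 5.9 × 10⁻³ kg m⁻⁴
  75–86 m: Δρ/Δz = 0.206/11 = 0.019 kg m⁻⁴
The largest gradient is in the 7–12 m interval — the pycnocline.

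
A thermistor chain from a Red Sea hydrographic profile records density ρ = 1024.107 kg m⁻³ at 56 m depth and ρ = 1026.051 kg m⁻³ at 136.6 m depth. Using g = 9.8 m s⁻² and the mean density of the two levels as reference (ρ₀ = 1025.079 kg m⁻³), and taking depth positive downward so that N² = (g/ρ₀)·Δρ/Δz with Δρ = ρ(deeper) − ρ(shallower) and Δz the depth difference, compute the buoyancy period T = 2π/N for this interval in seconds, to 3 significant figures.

Δρ = 1026.051 − 1024.107 = 1.944 kg m⁻³ over Δz = 136.6 − 56 = 80.6 m.
N² = (9.8/1025.079) × (1.944/80.6) = 2.3058 × 10⁻⁴ s⁻².
N = √(2.3058 × 10⁻⁴) = 0.015185 rad s⁻¹, so T = 2π/N = 413.78 s ≈ 414 s.

414 s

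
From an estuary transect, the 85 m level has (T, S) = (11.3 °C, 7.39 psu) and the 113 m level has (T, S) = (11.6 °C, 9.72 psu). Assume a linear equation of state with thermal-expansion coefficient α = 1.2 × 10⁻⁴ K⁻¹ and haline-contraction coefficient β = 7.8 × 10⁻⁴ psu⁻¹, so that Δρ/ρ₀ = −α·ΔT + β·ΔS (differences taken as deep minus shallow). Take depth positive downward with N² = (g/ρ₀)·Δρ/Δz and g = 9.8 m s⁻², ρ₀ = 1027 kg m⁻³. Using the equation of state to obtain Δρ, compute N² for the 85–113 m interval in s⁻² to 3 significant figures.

6.23 × 10⁻⁴ s⁻²

ΔT = +0.3 K, ΔS = +2.33 psu (deep − shallow).
Δρ/ρ₀ = −αΔT + βΔS = -3.60 × 10⁻⁵ + 1.8174 × 10⁻³ = 1.7814 × 10⁻³, so Δρ ≈ 1.829 kg m⁻³.
N² = (g/ρ₀)·Δρ/Δz = g·(Δρ/ρ₀)/Δz = 9.8 × 1.7814 × 10⁻³ / 28 = 6.2349 × 10⁻⁴ s⁻² ≈ 6.23 × 10⁻⁴ s⁻².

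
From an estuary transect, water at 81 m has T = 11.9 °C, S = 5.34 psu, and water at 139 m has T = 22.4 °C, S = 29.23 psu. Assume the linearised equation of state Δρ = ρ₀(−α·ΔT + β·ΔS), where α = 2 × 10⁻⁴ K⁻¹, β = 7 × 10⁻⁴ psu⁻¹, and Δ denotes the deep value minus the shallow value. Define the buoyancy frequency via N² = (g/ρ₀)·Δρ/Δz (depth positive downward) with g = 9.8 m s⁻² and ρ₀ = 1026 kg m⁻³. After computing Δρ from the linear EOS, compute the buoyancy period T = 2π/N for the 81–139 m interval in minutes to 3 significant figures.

2.11 min

ΔT = +10.5 K, ΔS = +23.89 psu (deep − shallow).
Δρ/ρ₀ = −αΔT + βΔS = -2.10 × 10⁻³ + 0.016723 = 0.014623, so Δρ ≈ 15.00 kg m⁻³.
N² = (g/ρ₀)·Δρ/Δz = g·(Δρ/ρ₀)/Δz = 9.8 × 0.014623 / 58 = 2.4708 × 10⁻³ s⁻².
N = √(2.4708 × 10⁻³) = 0.049707 rad s⁻¹ → T = 2π/N = 126.40 s = 2.1067 min ≈ 2.11 min.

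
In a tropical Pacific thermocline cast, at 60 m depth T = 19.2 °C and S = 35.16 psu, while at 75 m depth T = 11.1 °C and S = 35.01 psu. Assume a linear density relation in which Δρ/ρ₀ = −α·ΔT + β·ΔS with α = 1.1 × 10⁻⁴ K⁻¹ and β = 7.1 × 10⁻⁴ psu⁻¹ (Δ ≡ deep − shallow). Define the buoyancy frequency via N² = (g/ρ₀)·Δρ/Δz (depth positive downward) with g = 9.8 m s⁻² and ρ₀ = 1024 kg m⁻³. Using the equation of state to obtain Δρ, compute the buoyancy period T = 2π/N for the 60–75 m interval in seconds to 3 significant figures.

278 s

ΔT = -8.1 K, ΔS = -0.15 psu (deep − shallow).
Δρ/ρ₀ = −αΔT + βΔS = 8.91 × 10⁻⁴ − 1.065 × 10⁻⁴ = 7.845 × 10⁻⁴, so Δρ ≈ 0.8033 kg m⁻³.
N² = (g/ρ₀)·Δρ/Δz = g·(Δρ/ρ₀)/Δz = 9.8 × 7.845 × 10⁻⁴ / 15 = 5.1254 × 10⁻⁴ s⁻².
N = √(5.1254 × 10⁻⁴) = 0.022639 rad s⁻¹ → T = 2π/N = 277.54 s ≈ 278 s.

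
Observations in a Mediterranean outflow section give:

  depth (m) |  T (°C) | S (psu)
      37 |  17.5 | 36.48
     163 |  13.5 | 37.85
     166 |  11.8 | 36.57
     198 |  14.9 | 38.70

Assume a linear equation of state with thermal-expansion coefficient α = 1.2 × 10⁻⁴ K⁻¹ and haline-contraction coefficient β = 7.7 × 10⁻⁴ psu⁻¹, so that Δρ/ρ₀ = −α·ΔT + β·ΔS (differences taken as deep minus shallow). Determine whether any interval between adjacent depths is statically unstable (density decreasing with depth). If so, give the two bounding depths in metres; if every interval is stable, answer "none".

163–166 m

Evaluate Δρ/ρ₀ = −αΔT + βΔS across each adjacent pair:
  37–163 m: −αΔT+βΔS = −(1.2 × 10⁻⁴)(-4.0)+(7.7 × 10⁻⁴)(+1.37) = 1.5 × 10⁻³ → stable
  163–166 m: −αΔT+βΔS = −(1.2 × 10⁻⁴)(-1.7)+(7.7 × 10⁻⁴)(-1.28) = -7.8 × 10⁻⁴ → UNSTABLE
  166–198 m: −αΔT+βΔS = −(1.2 × 10⁻⁴)(+3.1)+(7.7 × 10⁻⁴)(+2.13) = 1.3 × 10⁻³ → stable
The 163–166 m interval has Δρ < 0: lighter water underlies denser water.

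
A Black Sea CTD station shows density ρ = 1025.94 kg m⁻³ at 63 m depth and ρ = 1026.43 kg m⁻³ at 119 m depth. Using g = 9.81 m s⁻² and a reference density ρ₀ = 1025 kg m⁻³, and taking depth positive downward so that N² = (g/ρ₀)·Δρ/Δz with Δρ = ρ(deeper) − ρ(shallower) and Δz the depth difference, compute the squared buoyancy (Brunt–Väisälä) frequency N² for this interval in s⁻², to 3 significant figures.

Δρ = 1026.43 − 1025.94 = 0.49 kg m⁻³ over Δz = 119 − 63 = 56 m.
N² = (9.81/1025) × (0.49/56) = 8.3744 × 10⁻⁵ s⁻² ≈ 8.37 × 10⁻⁵ s⁻².

8.37 × 10⁻⁵ s⁻²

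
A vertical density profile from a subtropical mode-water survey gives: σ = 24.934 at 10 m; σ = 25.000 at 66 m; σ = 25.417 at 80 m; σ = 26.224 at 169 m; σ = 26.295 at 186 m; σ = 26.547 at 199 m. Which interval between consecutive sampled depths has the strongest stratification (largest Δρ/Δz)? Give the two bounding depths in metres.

Compute the density gradient over each adjacent pair:
  10–66 m: Δρ/Δz = 0.066/56 = 1.2 × 10⁻³ kg m⁻⁴
  66–80 m: Δρ/Δz = 0.417/14 = 0.030 kg m⁻⁴
  80–169 m: Δρ/Δz = 0.807/89 = 9.1 × 10⁻³ kg m⁻⁴
  169–186 m: Δρ/Δz = 0.071/17 = 4.2 × 10⁻³ kg m⁻⁴
  186–199 m: Δρ/Δz = 0.252/13 = 0.019 kg m⁻⁴
The largest gradient is in the 66–80 m interval — the pycnocline.

66–80 m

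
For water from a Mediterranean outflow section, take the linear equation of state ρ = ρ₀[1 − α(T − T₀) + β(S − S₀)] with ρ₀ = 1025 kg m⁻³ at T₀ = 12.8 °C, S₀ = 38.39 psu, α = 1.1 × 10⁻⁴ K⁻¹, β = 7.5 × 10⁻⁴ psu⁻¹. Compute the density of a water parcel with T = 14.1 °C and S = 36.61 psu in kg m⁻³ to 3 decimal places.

1023.485 kg m⁻³

T − T₀ = +1.3 K, S − S₀ = -1.78 psu.
Bracket = 1 − α·(+1.3) + β·(-1.78) = 1 + (-1.478 × 10⁻³) = 0.9985220.
ρ = 1025 × 0.9985220 = 1023.485 kg m⁻³.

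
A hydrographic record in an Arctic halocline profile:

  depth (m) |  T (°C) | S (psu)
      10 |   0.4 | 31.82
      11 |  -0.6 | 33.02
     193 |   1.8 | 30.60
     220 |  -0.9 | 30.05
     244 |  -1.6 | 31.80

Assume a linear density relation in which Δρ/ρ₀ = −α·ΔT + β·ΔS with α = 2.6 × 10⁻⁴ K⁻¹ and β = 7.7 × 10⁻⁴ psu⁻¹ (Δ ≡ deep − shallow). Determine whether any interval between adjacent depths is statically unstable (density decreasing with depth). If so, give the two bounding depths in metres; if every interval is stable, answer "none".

11–193 m

Evaluate Δρ/ρ₀ = −αΔT + βΔS across each adjacent pair:
  10–11 m: −αΔT+βΔS = −(2.6 × 10⁻⁴)(-1.0)+(7.7 × 10⁻⁴)(+1.20) = 1.2 × 10⁻³ → stable
  11–193 m: −αΔT+βΔS = −(2.6 × 10⁻⁴)(+2.4)+(7.7 × 10⁻⁴)(-2.42) = -2.5 × 10⁻³ → UNSTABLE
  193–220 m: −αΔT+βΔS = −(2.6 × 10⁻⁴)(-2.7)+(7.7 × 10⁻⁴)(-0.55) = 2.8 × 10⁻⁴ → stable
  220–244 m: −αΔT+βΔS = −(2.6 × 10⁻⁴)(-0.7)+(7.7 × 10⁻⁴)(+1.75) = 1.5 × 10⁻³ → stable
The 11–193 m interval has Δρ < 0: lighter water underlies denser water.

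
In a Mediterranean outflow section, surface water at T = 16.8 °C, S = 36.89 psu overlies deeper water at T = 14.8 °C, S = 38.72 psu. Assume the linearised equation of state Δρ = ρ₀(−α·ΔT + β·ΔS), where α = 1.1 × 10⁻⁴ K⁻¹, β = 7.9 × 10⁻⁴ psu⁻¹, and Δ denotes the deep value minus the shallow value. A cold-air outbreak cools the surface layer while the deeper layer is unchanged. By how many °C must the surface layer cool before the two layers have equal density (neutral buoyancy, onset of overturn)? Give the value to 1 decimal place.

Neutral buoyancy requires Δρ = 0, i.e. −α(T_deep − T_surf′) + β(S_deep − S_surf) = 0.
T_surf′ = T_deep − (β/α)·ΔS = 14.8 − (7.9 × 10⁻⁴/1.1 × 10⁻⁴)·(+1.83) = 1.657 °C.
Cooling required: 16.8 − (1.657) = 15.143 °C.

15.1 °C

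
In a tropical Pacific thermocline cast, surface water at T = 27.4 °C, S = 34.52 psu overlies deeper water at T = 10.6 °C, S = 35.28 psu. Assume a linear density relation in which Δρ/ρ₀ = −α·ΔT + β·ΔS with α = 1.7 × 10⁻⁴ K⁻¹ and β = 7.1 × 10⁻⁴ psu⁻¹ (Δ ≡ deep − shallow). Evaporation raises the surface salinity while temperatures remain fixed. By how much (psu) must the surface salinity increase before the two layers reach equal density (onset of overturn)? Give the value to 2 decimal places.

4.78 psu

Neutral buoyancy requires −α(T_deep − T_surf) + β(S_deep − S_surf′) = 0.
S_surf′ = S_deep − (α/β)·ΔT = 35.28 − (1.7 × 10⁻⁴/7.1 × 10⁻⁴)·(-16.8) = 39.3025 psu.
Increase required: 39.3025 − 34.52 = 4.7825 psu.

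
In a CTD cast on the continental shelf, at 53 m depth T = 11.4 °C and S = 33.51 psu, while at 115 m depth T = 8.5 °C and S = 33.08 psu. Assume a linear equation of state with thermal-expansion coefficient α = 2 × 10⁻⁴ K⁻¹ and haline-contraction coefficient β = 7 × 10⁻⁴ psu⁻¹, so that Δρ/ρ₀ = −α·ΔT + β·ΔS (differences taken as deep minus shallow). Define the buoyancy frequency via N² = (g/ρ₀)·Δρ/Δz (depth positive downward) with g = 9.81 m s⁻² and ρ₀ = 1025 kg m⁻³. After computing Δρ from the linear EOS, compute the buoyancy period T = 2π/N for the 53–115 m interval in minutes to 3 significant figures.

ΔT = -2.9 K, ΔS = -0.43 psu (deep − shallow).
Δρ/ρ₀ = −αΔT + βΔS = 5.80 × 10⁻⁴ − 3.01 × 10⁻⁴ = 2.79 × 10⁻⁴, so Δρ ≈ 0.2860 kg m⁻³.
N² = (g/ρ₀)·Δρ/Δz = g·(Δρ/ρ₀)/Δz = 9.81 × 2.79 × 10⁻⁴ / 62 = 4.4145 × 10⁻⁵ s⁻².
N = √(4.4145 × 10⁻⁵) = 6.6442 × 10⁻³ rad s⁻¹ → T = 2π/N = 945.66 s = 15.761 min ≈ 15.8 min.

15.8 min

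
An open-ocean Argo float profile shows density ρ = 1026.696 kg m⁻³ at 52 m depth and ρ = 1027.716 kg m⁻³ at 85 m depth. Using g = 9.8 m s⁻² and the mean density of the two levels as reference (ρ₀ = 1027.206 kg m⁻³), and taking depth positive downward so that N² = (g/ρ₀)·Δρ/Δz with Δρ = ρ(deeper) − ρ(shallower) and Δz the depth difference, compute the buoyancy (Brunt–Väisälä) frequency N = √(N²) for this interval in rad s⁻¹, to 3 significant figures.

Δρ = 1027.716 − 1026.696 = 1.020 kg m⁻³ over Δz = 85 − 52 = 33 m.
N² = (9.8/1027.206) × (1.020/33) = 2.9489 × 10⁻⁴ s⁻².
N = √(2.9489 × 10⁻⁴) = 0.017172 rad s⁻¹ ≈ 0.0172 rad s⁻¹.

0.0172 rad s⁻¹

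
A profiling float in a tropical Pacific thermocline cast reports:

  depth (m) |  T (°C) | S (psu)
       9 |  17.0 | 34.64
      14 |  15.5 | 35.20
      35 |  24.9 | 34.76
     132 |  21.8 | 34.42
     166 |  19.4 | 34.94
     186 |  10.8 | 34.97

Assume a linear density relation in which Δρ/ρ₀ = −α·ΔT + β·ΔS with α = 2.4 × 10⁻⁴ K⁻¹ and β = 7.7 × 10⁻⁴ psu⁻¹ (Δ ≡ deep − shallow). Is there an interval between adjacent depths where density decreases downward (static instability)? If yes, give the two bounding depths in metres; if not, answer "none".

Evaluate Δρ/ρ₀ = −αΔT + βΔS across each adjacent pair:
  9–14 m: −αΔT+βΔS = −(2.4 × 10⁻⁴)(-1.5)+(7.7 × 10⁻⁴)(+0.56) = 7.9 × 10⁻⁴ → stable
  14–35 m: −αΔT+βΔS = −(2.4 × 10⁻⁴)(+9.4)+(7.7 × 10⁻⁴)(-0.44) = -2.6 × 10⁻³ → UNSTABLE
  35–132 m: −αΔT+βΔS = −(2.4 × 10⁻⁴)(-3.1)+(7.7 × 10⁻⁴)(-0.34) = 4.8 × 10⁻⁴ → stable
  132–166 m: −αΔT+βΔS = −(2.4 × 10⁻⁴)(-2.4)+(7.7 × 10⁻⁴)(+0.52) = 9.8 × 10⁻⁴ → stable
  166–186 m: −αΔT+βΔS = −(2.4 × 10⁻⁴)(-8.6)+(7.7 × 10⁻⁴)(+0.03) = 2.1 × 10⁻³ → stable
The 14–35 m interval has Δρ < 0: lighter water underlies denser water.

14–35 m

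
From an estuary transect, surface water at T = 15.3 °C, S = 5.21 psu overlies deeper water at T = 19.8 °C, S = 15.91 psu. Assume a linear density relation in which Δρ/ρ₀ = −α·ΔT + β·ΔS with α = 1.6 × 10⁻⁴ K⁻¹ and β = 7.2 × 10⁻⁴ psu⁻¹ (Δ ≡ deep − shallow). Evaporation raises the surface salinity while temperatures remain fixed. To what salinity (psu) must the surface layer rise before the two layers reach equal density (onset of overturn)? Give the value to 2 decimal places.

14.91 psu

Neutral buoyancy requires −α(T_deep − T_surf) + β(S_deep − S_surf′) = 0.
S_surf′ = S_deep − (α/β)·ΔT = 15.91 − (1.6 × 10⁻⁴/7.2 × 10⁻⁴)·(+4.5) = 14.9100 psu.
Increase required: 14.9100 − 5.21 = 9.7000 psu.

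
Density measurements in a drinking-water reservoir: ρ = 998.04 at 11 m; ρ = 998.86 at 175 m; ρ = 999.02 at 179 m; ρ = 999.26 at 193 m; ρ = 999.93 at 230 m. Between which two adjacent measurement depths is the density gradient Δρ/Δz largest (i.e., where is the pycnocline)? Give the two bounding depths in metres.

175–179 m

Compute the density gradient over each adjacent pair:
  11–175 m: Δρ/Δz = 0.82/164 = 5.0 × 10⁻³ kg m⁻⁴
  175–179 m: Δρ/Δz = 0.16/4 = 0.040 kg m⁻⁴
  179–193 m: Δρ/Δz = 0.24/14 = 0.017 kg m⁻⁴
  193–230 m: Δρ/Δz = 0.67/37 = 0.018 kg m⁻⁴
The largest gradient is in the 175–179 m interval — the pycnocline.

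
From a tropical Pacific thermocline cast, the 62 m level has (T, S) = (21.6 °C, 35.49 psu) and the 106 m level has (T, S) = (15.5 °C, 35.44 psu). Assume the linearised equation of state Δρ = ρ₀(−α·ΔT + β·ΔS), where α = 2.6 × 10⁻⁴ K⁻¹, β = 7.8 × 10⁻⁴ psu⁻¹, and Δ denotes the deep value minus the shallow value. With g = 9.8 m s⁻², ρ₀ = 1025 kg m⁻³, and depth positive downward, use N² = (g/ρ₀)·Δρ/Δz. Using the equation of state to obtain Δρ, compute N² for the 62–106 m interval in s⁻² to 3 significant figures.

ΔT = -6.1 K, ΔS = -0.05 psu (deep − shallow).
Δρ/ρ₀ = −αΔT + βΔS = 1.586 × 10⁻³ − 3.90 × 10⁻⁵ = 1.547 × 10⁻³, so Δρ ≈ 1.586 kg m⁻³.
N² = (g/ρ₀)·Δρ/Δz = g·(Δρ/ρ₀)/Δz = 9.8 × 1.547 × 10⁻³ / 44 = 3.4456 × 10⁻⁴ s⁻² ≈ 3.45 × 10⁻⁴ s⁻².

3.45 × 10⁻⁴ s⁻²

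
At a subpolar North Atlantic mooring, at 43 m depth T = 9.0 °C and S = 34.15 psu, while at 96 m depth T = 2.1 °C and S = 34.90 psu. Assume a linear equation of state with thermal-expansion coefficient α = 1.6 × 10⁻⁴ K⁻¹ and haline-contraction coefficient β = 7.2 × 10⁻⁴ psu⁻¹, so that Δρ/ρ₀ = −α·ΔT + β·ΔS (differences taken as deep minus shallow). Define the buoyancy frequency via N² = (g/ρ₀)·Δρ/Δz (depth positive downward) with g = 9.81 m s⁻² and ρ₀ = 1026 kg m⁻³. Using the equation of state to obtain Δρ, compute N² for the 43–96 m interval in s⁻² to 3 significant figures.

3.04 × 10⁻⁴ s⁻²

ΔT = -6.9 K, ΔS = +0.75 psu (deep − shallow).
Δρ/ρ₀ = −αΔT + βΔS = 1.104 × 10⁻³ + 5.40 × 10⁻⁴ = 1.644 × 10⁻³, so Δρ ≈ 1.687 kg m⁻³.
N² = (g/ρ₀)·Δρ/Δz = g·(Δρ/ρ₀)/Δz = 9.81 × 1.644 × 10⁻³ / 53 = 3.0430 × 10⁻⁴ s⁻² ≈ 3.04 × 10⁻⁴ s⁻².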